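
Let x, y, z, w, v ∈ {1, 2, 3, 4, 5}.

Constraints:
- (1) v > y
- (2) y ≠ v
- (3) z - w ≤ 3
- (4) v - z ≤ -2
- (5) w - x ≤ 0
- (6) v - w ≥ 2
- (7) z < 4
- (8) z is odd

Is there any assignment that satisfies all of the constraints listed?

Constraints 3, 4, and 6 give z − v ≥ 2, v − w ≥ 2, w − z ≥ -3.
Adding all 3 inequalities: the left sides telescope to 0, and the right sides sum to 2 + 2 + (-3) = 1. So 0 ≥ 1, which is false.

Unsatisfiable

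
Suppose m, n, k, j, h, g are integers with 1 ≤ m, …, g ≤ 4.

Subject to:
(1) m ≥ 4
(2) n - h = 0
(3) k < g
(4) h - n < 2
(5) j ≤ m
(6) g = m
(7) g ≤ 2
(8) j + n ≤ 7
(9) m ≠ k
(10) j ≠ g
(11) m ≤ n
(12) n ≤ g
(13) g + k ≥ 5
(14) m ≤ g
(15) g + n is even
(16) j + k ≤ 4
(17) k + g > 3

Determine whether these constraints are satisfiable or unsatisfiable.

Unsatisfiable

From constraints 1 and 11: n ≥ m and m ≥ 4, so n ≥ 4. From constraints 7 and 12: n ≤ g and g ≤ 2, so n ≤ 2. But 2 < 4, so no value of n works.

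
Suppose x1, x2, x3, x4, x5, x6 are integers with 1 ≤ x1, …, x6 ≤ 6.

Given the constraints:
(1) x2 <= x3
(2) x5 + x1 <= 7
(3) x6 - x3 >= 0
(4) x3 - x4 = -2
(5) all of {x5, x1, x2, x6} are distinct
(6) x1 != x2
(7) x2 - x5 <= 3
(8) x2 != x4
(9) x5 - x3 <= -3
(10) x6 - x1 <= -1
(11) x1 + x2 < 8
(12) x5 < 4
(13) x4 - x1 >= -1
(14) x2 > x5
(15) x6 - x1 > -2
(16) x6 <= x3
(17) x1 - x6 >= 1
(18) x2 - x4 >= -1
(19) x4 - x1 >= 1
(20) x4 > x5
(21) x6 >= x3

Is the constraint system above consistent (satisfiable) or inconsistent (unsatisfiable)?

Unsatisfiable

Constraints 3, 7, 9, 17, 18, and 19 give x4 − x1 ≥ 1, x1 − x6 ≥ 1, x6 − x3 ≥ 0, x3 − x5 ≥ 3, x5 − x2 ≥ -3, x2 − x4 ≥ -1.
Adding all 6 inequalities: the left sides telescope to 0, and the right sides sum to 1 + 1 + 0 + 3 + (-3) + (-1) = 1. So 0 ≥ 1, which is false.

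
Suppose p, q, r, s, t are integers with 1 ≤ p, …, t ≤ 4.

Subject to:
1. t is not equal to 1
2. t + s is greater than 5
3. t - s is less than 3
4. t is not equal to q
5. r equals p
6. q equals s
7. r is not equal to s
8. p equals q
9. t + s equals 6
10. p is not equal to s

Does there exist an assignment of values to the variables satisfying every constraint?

Unsatisfiable

From constraints 5, 6, and 8, r = p = q = s, so r = s. But constraint 7 says r ≠ s. Contradiction.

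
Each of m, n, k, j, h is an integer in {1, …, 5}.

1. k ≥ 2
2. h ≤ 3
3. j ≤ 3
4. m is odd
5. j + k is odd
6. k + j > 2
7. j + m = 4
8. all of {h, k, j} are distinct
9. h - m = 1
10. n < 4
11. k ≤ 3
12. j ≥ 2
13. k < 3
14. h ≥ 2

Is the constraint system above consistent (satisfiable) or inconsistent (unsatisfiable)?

Constraints 1, 2, 3, 11, 12, and 14 confine each of h, k, j to the 2 values {2, 3}.
Constraint 8 requires all 3 of them to be distinct, but only 2 values are available — impossible by the pigeonhole principle.

Unsatisfiable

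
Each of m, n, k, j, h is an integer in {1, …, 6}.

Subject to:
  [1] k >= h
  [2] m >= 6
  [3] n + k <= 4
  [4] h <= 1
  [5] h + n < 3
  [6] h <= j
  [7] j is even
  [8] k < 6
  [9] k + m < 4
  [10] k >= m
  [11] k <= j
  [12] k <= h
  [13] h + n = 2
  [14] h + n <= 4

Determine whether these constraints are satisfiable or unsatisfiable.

From constraints 2 and 10: k ≥ m and m ≥ 6, so k ≥ 6. From constraints 4 and 12: k ≤ h and h ≤ 1, so k ≤ 1. But 1 < 6, so no value of k works.

Unsatisfiable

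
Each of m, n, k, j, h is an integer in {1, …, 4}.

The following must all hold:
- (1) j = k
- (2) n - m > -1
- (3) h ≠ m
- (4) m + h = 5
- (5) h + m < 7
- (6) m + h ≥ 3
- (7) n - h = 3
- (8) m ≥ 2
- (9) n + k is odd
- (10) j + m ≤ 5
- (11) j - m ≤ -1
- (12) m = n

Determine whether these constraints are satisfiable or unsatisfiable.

Satisfiable

Take m = 4, n = 4, k = 1, j = 1, h = 1. Then constraint 2: n - m = 0; constraint 4: m + h = 5; constraint 5: h + m = 5, and every other listed constraint is also met.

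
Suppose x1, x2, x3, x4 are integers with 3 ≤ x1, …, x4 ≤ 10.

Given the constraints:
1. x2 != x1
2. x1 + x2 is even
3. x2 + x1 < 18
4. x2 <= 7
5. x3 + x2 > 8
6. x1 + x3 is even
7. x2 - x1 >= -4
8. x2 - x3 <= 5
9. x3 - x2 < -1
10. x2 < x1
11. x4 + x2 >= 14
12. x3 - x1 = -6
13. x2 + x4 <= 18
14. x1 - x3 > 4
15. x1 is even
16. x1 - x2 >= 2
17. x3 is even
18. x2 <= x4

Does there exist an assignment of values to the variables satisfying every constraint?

Satisfiable

One satisfying assignment is x1 = 10, x2 = 6, x3 = 4, x4 = 10.
For the less obvious constraints — constraint 3: x2 + x1 = 16; constraint 5: x3 + x2 = 10 — and the others hold by inspection.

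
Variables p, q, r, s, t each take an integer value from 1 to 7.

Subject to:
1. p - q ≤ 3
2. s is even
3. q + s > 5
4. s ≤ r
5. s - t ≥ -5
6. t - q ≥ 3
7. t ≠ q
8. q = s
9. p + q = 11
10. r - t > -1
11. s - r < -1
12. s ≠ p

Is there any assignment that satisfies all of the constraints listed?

Satisfiable

Take p = 7, q = 4, r = 7, s = 4, t = 7. Then constraint 1: p - q = 3; constraint 3: q + s = 8; constraint 5: s - t = -3, and every other listed constraint is also met.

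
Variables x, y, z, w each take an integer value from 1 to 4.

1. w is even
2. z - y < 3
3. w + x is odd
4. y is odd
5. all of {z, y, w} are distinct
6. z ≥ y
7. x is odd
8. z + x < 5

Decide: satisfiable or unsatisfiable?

Satisfiable

One satisfying assignment is x = 1, y = 1, z = 3, w = 2.
For the less obvious constraints — constraint 2: z - y = 2; constraint 8: z + x = 4 — and the others hold by inspection.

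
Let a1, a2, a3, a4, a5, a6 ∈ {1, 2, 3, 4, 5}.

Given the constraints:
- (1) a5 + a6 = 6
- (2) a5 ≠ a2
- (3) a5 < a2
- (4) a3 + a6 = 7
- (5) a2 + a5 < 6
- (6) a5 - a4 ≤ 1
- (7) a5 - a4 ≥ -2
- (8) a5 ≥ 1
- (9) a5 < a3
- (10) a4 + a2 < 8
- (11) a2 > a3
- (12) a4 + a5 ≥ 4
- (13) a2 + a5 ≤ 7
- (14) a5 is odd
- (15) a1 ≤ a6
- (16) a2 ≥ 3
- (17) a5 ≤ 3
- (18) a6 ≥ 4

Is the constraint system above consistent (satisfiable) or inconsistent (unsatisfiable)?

Setting (a1, a2, a3, a4, a5, a6) = (3, 3, 2, 3, 1, 5) satisfies everything: constraint 1: a5 + a6 = 6; constraint 4: a3 + a6 = 7; constraint 5: a2 + a5 = 4, and the others follow.

Satisfiable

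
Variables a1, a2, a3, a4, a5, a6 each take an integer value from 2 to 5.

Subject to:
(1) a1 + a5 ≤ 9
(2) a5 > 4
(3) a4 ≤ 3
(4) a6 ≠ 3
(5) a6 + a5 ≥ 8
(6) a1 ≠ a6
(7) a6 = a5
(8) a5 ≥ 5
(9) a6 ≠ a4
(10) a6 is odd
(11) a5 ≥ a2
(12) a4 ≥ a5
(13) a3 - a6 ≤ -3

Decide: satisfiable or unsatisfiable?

Unsatisfiable

From constraint 8: a5 ≥ 5. From constraints 3 and 12: a5 ≤ a4 and a4 ≤ 3, so a5 ≤ 3. But 3 < 5, so no value of a5 works.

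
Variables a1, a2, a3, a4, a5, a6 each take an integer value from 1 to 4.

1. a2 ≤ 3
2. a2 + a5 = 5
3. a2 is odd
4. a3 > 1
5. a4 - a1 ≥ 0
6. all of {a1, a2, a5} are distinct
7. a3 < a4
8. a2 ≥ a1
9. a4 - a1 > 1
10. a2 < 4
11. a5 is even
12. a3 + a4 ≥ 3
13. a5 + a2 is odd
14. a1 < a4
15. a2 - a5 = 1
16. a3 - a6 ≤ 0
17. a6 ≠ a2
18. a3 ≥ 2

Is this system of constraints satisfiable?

The assignment a1 = 1, a2 = 3, a3 = 2, a4 = 3, a5 = 2, a6 = 4 works:
  constraint 2 holds since a2 + a5 = 5.
  constraint 5 holds since a4 - a1 = 2.
  constraint 9 holds since a4 - a1 = 2.
The rest check out directly.

Satisfiable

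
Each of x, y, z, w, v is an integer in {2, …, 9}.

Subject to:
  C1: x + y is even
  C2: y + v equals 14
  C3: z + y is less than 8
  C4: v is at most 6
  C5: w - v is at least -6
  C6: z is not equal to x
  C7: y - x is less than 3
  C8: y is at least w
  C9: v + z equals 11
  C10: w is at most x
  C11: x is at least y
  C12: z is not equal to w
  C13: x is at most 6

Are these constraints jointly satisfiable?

Unsatisfiable

From constraints 11 and 13: y ≤ x ≤ 6. From constraint 4: v ≤ 6. Hence y + v ≤ 12. But constraint 2 requires y + v = 14, and 14 > 12. Contradiction.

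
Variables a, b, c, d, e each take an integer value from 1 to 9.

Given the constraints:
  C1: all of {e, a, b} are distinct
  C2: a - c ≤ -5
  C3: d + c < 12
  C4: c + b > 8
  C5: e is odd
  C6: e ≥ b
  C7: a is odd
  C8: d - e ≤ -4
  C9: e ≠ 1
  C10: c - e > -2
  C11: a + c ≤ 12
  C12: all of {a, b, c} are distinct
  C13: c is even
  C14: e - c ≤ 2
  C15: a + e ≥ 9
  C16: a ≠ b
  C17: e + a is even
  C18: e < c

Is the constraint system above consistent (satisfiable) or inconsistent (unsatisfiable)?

Satisfiable

Try a = 3, b = 2, c = 8, d = 2, e = 7.
Check constraint 2: a - c = -5; constraint 3: d + c = 10. The remaining constraints are straightforward to verify.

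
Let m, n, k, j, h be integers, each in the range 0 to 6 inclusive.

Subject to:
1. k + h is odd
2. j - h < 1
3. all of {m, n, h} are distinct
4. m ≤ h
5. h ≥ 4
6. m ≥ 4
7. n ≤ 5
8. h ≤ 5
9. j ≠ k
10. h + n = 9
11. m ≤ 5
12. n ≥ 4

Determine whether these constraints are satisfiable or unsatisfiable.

Constraints 5, 6, 7, 8, 11, and 12 confine each of m, n, h to the 2 values {4, 5}.
Constraint 3 requires all 3 of them to be distinct, but only 2 values are available — impossible by the pigeonhole principle.

Unsatisfiable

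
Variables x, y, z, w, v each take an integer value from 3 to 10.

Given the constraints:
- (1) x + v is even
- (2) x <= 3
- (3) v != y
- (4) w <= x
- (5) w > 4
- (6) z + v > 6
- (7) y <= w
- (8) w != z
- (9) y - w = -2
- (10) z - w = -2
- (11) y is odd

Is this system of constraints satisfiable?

From constraint 5: w ≥ 5. From constraints 2 and 4: w ≤ x and x ≤ 3, so w ≤ 3. But 3 < 5, so no value of w works.

Unsatisfiable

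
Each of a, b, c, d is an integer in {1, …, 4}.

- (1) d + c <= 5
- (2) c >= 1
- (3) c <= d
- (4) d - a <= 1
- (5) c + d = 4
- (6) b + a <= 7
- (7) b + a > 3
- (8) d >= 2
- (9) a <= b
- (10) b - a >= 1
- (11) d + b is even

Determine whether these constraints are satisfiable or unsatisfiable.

Satisfiable

Setting (a, b, c, d) = (2, 3, 1, 3) satisfies everything: constraint 1: d + c = 4; constraint 4: d - a = 1, and the others follow.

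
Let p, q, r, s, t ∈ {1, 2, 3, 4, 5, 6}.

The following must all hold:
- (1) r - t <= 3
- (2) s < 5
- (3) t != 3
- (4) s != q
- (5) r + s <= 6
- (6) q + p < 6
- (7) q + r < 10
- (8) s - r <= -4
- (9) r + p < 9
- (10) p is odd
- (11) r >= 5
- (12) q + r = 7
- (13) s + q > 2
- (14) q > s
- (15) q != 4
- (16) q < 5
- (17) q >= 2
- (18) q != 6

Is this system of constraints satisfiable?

Satisfiable

One satisfying assignment is p = 3, q = 2, r = 5, s = 1, t = 5.
For the less obvious constraints — constraint 1: r - t = 0; constraint 5: r + s = 6; constraint 6: q + p = 5 — and the others hold by inspection.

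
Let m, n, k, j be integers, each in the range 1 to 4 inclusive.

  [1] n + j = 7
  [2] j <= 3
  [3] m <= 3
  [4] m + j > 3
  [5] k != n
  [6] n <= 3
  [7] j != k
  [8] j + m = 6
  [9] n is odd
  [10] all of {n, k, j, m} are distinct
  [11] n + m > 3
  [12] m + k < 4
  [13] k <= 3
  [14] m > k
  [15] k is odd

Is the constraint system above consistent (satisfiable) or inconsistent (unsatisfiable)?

Unsatisfiable

Constraints 2, 3, 6, and 13 confine each of n, k, j, m to the 3 values {1, …, 3} (the domain already gives each ≥ 1).
Constraint 10 requires all 4 of them to be distinct, but only 3 values are available — impossible by the pigeonhole principle.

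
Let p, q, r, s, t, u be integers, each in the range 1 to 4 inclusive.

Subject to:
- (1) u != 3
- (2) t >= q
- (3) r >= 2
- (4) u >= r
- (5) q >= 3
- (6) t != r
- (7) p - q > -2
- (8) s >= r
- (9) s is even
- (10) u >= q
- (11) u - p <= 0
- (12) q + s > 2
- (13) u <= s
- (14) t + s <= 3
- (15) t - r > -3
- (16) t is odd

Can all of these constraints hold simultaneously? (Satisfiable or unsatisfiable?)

From constraints 2 and 5: t ≥ q ≥ 3. From constraints 3 and 8: s ≥ r ≥ 2. Hence t + s ≥ 5. But constraint 14 requires t + s ≤ 3, and 3 < 5. Contradiction.

Unsatisfiable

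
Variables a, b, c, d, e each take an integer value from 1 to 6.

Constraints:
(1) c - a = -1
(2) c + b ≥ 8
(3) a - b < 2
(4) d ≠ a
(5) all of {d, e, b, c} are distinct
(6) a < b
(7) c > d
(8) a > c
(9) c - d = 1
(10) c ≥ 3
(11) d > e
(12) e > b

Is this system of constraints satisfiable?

Constraints 6, 7, 8, 11, and 12 give b < e, e < d, d < c, c < a, a < b. Chaining: b < e < d < c < a < b, which forces b < b — impossible.

Unsatisfiable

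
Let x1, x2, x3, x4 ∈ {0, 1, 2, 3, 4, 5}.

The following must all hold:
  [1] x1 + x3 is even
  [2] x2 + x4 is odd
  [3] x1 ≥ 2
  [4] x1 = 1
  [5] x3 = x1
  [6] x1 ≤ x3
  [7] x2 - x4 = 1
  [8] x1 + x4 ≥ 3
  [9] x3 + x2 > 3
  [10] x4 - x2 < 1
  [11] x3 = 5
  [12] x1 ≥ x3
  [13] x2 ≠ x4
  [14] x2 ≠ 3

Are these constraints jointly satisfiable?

Constraint 11 fixes x3 = 5 and constraint 4 fixes x1 = 1, but constraint 5 requires x3 = x1. Since 5 ≠ 1, contradiction.

Unsatisfiable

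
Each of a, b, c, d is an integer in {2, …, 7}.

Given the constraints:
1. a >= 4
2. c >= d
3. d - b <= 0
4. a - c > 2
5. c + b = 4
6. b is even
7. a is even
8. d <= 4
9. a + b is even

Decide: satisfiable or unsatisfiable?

Satisfiable

Setting (a, b, c, d) = (6, 2, 2, 2) satisfies everything: constraint 3: d - b = 0; constraint 4: a - c = 4; constraint 5: c + b = 4, and the others follow.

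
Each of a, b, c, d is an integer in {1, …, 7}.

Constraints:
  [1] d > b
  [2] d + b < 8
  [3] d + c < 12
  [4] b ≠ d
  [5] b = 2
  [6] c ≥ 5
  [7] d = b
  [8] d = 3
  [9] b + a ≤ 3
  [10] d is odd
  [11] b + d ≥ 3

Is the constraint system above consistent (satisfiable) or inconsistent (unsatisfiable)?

Constraint 8 fixes d = 3 and constraint 5 fixes b = 2, but constraint 7 requires d = b. Since 3 ≠ 2, contradiction.

Unsatisfiable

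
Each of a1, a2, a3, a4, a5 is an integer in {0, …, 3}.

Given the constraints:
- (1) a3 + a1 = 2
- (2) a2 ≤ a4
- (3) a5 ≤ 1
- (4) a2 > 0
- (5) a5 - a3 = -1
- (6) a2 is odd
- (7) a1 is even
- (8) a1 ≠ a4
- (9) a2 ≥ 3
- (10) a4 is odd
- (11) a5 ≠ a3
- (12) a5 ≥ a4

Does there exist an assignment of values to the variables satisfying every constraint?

From constraints 2 and 9: a4 ≥ a2 and a2 ≥ 3, so a4 ≥ 3. From constraints 3 and 12: a4 ≤ a5 and a5 ≤ 1, so a4 ≤ 1. But 1 < 3, so no value of a4 works.

Unsatisfiable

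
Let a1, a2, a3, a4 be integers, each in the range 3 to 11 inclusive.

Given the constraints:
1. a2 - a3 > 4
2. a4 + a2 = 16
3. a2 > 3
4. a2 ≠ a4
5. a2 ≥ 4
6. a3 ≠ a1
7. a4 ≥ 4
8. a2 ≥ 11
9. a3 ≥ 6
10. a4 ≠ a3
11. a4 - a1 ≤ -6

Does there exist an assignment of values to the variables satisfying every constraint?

Satisfiable

Take a1 = 11, a2 = 11, a3 = 6, a4 = 5. Then constraint 1: a2 - a3 = 5; constraint 2: a4 + a2 = 16; constraint 11: a4 - a1 = -6, and every other listed constraint is also met.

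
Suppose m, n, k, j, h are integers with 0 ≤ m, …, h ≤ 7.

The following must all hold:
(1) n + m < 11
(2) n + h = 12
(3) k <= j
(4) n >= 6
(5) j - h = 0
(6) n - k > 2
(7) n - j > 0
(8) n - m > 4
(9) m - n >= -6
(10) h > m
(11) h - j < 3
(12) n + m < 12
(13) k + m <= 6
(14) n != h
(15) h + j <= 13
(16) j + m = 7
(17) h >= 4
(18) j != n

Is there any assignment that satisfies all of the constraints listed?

Satisfiable

Take m = 2, n = 7, k = 2, j = 5, h = 5. Then constraint 1: n + m = 9; constraint 2: n + h = 12; constraint 5: j - h = 0, and every other listed constraint is also met.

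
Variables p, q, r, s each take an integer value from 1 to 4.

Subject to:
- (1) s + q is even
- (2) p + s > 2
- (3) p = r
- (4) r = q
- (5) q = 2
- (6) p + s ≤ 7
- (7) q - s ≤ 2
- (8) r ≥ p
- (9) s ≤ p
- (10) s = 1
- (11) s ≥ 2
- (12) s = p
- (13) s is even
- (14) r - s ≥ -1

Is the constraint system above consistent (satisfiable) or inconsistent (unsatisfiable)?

Constraint 10 fixes s = 1 and constraint 5 fixes q = 2. Constraints 3, 4, and 12 give s = p = r = q, so s = q. But 1 ≠ 2 — contradiction.

Unsatisfiable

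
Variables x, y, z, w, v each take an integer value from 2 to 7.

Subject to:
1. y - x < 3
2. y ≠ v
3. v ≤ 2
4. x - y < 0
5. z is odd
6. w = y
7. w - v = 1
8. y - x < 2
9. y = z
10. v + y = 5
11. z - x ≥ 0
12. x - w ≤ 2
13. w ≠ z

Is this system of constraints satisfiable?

From constraints 6 and 9, w = y = z, so w = z. But constraint 13 says w ≠ z. Contradiction.

Unsatisfiable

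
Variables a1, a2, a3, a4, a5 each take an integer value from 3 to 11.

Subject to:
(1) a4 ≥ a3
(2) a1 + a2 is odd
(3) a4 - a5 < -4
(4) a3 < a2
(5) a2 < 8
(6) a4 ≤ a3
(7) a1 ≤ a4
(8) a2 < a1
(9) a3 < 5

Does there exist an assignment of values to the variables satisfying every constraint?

Constraints 4, 6, 7, and 8 give a4 ≤ a3, a3 < a2, a2 < a1, a1 ≤ a4. Chaining: a4 ≤ a3 < a2 < a1 ≤ a4, which forces a4 < a4 — impossible.

Unsatisfiable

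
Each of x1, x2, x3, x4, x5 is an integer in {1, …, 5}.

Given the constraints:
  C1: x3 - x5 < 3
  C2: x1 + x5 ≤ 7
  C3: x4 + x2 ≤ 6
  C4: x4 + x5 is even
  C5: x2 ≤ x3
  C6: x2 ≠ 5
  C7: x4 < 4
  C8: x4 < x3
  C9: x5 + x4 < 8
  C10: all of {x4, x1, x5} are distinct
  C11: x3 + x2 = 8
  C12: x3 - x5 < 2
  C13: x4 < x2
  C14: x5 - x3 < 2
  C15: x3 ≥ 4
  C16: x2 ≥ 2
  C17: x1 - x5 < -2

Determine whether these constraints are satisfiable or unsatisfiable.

Setting (x1, x2, x3, x4, x5) = (2, 3, 5, 1, 5) satisfies everything: constraint 1: x3 - x5 = 0; constraint 2: x1 + x5 = 7; constraint 3: x4 + x2 = 4, and the others follow.

Satisfiable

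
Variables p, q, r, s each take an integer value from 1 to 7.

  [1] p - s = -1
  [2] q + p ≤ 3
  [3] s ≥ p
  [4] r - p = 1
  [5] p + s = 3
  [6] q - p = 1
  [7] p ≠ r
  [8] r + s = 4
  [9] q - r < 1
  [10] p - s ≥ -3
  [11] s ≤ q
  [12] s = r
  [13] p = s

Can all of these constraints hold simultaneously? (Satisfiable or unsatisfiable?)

From constraints 12 and 13, p = s = r, so p = r. But constraint 7 says p ≠ r. Contradiction.

Unsatisfiable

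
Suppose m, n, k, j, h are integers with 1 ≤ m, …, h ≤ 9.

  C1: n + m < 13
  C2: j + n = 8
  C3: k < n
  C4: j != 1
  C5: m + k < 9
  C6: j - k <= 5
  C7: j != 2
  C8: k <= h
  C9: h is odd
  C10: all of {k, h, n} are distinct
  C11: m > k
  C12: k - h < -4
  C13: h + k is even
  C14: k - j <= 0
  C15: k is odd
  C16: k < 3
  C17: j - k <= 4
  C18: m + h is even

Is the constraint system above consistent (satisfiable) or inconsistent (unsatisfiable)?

Satisfiable

Take m = 7, n = 5, k = 1, j = 3, h = 7. Then constraint 1: n + m = 12; constraint 2: j + n = 8, and every other listed constraint is also met.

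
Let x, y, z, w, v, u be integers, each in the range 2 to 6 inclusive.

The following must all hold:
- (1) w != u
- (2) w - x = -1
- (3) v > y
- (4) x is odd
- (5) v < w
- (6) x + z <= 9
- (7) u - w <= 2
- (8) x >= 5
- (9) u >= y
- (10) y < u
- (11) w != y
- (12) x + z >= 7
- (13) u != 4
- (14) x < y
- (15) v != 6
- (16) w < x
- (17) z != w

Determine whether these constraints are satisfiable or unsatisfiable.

Constraints 3, 5, 14, and 16 give x < y, y < v, v < w, w < x. Chaining: x < y < v < w < x, which forces x < x — impossible.

Unsatisfiable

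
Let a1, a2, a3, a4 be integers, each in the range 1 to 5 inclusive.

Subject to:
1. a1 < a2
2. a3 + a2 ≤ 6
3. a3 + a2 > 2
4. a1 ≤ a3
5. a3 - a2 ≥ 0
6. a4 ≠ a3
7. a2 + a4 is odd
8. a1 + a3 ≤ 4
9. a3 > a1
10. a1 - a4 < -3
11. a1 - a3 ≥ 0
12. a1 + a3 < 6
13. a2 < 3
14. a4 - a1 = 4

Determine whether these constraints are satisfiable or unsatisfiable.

Unsatisfiable

Constraints 1, 5, and 11 give a3 ≤ a1, a1 < a2, a2 ≤ a3. Chaining: a3 ≤ a1 < a2 ≤ a3, which forces a3 < a3 — impossible.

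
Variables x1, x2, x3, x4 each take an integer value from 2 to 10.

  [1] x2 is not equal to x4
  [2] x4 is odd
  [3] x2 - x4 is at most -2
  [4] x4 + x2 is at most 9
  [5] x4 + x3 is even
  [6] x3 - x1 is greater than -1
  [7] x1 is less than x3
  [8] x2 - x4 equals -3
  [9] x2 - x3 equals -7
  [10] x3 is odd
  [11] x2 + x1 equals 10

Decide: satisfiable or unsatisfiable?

One satisfying assignment is x1 = 8, x2 = 2, x3 = 9, x4 = 5.
For the less obvious constraints — constraint 3: x2 - x4 = -3; constraint 4: x4 + x2 = 7; constraint 6: x3 - x1 = 1 — and the others hold by inspection.

Satisfiable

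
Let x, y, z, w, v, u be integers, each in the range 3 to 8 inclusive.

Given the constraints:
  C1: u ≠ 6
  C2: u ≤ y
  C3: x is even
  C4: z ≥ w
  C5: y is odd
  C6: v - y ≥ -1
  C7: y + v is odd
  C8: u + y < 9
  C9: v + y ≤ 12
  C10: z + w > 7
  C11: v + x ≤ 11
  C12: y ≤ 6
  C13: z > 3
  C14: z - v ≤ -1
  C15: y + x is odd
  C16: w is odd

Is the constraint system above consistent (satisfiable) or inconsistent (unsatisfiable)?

Satisfiable

Take x = 4, y = 5, z = 5, w = 5, v = 6, u = 3. Then constraint 6: v - y = 1; constraint 8: u + y = 8; constraint 9: v + y = 11, and every other listed constraint is also met.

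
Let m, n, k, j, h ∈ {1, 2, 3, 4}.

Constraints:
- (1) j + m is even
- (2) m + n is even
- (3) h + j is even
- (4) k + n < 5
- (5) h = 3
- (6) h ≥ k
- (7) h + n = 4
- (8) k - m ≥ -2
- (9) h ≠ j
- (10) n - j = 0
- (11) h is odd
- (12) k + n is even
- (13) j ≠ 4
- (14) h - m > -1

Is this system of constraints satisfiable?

One satisfying assignment is m = 3, n = 1, k = 1, j = 1, h = 3.
For the less obvious constraints — constraint 4: k + n = 2; constraint 7: h + n = 4; constraint 8: k - m = -2 — and the others hold by inspection.

Satisfiable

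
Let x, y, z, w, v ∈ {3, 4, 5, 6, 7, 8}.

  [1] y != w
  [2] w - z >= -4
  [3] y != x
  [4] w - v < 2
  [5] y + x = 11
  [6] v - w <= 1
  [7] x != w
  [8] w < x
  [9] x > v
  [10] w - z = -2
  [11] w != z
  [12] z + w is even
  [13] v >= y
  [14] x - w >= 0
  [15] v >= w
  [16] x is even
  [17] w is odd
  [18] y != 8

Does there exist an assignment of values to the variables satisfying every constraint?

Satisfiable

Try x = 8, y = 3, z = 7, w = 5, v = 6.
Check constraint 2: w - z = -2; constraint 4: w - v = -1; constraint 5: y + x = 11. The remaining constraints are straightforward to verify.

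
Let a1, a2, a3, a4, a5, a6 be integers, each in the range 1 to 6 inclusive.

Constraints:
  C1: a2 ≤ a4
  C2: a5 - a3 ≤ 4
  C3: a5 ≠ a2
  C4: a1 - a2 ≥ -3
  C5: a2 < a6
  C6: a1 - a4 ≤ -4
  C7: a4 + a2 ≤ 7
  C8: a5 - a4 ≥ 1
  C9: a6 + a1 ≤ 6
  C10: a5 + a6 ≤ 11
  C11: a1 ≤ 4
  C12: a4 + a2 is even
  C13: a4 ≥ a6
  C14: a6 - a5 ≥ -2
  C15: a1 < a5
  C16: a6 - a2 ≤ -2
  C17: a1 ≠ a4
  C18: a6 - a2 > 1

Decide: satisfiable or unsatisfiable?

Constraints 4, 6, 8, 14, and 16 give a6 − a5 ≥ -2, a5 − a4 ≥ 1, a4 − a1 ≥ 4, a1 − a2 ≥ -3, a2 − a6 ≥ 2.
Adding all 5 inequalities: the left sides telescope to 0, and the right sides sum to (-2) + 1 + 4 + (-3) + 2 = 2. So 0 ≥ 2, which is false.

Unsatisfiable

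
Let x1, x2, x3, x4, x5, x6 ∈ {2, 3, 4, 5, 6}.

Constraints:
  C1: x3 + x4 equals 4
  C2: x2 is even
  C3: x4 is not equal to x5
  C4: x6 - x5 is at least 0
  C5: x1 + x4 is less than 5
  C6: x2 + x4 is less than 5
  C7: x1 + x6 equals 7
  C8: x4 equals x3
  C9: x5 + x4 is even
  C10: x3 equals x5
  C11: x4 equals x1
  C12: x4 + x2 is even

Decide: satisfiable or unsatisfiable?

Unsatisfiable

From constraints 8 and 10, x4 = x3 = x5, so x4 = x5. But constraint 3 says x4 ≠ x5. Contradiction.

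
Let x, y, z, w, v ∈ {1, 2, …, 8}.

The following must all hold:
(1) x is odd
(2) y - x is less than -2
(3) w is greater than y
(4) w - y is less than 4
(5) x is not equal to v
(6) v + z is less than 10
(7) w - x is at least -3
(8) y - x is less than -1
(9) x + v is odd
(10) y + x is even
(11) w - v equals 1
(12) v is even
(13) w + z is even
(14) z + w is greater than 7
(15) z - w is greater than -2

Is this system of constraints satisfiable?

One satisfying assignment is x = 7, y = 3, z = 5, w = 5, v = 4.
For the less obvious constraints — constraint 2: y - x = -4; constraint 4: w - y = 2; constraint 6: v + z = 9 — and the others hold by inspection.

Satisfiable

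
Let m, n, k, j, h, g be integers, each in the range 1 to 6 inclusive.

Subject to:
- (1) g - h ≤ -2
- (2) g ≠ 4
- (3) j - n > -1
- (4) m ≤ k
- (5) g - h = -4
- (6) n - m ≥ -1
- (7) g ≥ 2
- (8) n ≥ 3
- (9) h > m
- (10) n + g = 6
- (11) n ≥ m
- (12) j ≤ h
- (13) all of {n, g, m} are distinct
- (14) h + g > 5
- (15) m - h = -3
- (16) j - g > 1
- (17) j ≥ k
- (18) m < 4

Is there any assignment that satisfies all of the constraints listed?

Satisfiable

Setting (m, n, k, j, h, g) = (3, 4, 5, 6, 6, 2) satisfies everything: constraint 1: g - h = -4; constraint 3: j - n = 2, and the others follow.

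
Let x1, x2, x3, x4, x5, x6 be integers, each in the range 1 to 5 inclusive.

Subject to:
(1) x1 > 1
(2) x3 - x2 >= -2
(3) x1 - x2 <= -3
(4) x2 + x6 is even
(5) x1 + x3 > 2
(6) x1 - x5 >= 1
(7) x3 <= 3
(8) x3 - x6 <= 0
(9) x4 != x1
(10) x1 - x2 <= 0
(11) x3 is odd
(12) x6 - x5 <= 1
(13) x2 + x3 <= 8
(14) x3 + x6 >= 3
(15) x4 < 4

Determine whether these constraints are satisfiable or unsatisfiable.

Constraints 2, 3, 6, 8, and 12 give x3 − x2 ≥ -2, x2 − x1 ≥ 3, x1 − x5 ≥ 1, x5 − x6 ≥ -1, x6 − x3 ≥ 0.
Adding all 5 inequalities: the left sides telescope to 0, and the right sides sum to (-2) + 3 + 1 + (-1) + 0 = 1. So 0 ≥ 1, which is false.

Unsatisfiable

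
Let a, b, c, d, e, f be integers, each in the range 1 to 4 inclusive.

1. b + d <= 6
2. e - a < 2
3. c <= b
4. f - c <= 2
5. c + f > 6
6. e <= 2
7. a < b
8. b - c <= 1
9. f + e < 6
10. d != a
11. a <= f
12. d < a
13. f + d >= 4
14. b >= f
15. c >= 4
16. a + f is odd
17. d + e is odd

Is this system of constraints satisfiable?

Satisfiable

The assignment a = 2, b = 4, c = 4, d = 1, e = 2, f = 3 works:
  constraint 1 holds since b + d = 5.
  constraint 2 holds since e - a = 0.
  constraint 4 holds since f - c = -1.
The rest check out directly.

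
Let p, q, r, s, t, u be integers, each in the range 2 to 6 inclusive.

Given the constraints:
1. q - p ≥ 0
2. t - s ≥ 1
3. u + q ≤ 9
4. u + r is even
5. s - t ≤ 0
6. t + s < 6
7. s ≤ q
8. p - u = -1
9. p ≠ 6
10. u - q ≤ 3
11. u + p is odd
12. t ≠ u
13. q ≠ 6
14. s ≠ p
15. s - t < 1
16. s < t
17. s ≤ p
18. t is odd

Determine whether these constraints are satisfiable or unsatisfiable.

Satisfiable

Setting (p, q, r, s, t, u) = (3, 4, 2, 2, 3, 4) satisfies everything: constraint 1: q - p = 1; constraint 2: t - s = 1, and the others follow.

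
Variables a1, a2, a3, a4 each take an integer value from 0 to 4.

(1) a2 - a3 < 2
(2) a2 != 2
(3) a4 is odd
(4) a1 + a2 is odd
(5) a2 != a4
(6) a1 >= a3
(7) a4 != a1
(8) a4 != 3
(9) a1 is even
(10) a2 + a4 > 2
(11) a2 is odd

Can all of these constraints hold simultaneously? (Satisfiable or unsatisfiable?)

Satisfiable

The assignment a1 = 2, a2 = 3, a3 = 2, a4 = 1 works:
  constraint 1 holds since a2 - a3 = 1.
  constraint 10 holds since a2 + a4 = 4.
The rest check out directly.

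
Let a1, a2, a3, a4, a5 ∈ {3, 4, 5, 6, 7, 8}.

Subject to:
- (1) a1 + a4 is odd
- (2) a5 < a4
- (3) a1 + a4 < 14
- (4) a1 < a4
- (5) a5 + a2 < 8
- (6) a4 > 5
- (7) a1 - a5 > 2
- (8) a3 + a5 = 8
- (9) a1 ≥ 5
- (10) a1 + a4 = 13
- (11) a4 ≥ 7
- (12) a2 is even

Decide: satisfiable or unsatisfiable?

Try a1 = 6, a2 = 4, a3 = 5, a4 = 7, a5 = 3.
Check constraint 3: a1 + a4 = 13; constraint 5: a5 + a2 = 7. The remaining constraints are straightforward to verify.

Satisfiable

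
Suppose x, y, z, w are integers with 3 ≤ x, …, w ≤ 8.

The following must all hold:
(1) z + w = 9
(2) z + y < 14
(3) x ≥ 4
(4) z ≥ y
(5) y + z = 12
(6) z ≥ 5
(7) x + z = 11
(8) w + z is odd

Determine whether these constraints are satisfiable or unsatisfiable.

Satisfiable

Try x = 5, y = 6, z = 6, w = 3.
Check constraint 1: z + w = 9; constraint 2: z + y = 12; constraint 5: y + z = 12. The remaining constraints are straightforward to verify.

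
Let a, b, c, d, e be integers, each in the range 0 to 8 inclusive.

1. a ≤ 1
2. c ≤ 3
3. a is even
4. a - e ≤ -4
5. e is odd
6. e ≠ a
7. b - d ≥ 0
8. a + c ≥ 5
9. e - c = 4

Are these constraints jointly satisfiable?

Unsatisfiable

From constraint 1: a ≤ 1. From constraint 2: c ≤ 3. Hence a + c ≤ 4. But constraint 8 requires a + c ≥ 5, and 5 > 4. Contradiction.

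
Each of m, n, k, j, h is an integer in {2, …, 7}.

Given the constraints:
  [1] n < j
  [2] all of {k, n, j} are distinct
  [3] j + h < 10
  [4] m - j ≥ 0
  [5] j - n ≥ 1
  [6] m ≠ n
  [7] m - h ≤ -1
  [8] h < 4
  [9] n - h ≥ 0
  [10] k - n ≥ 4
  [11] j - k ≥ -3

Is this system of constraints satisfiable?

Constraints 4, 7, 9, 10, and 11 give k − n ≥ 4, n − h ≥ 0, h − m ≥ 1, m − j ≥ 0, j − k ≥ -3.
Adding all 5 inequalities: the left sides telescope to 0, and the right sides sum to 4 + 0 + 1 + 0 + (-3) = 2. So 0 ≥ 2, which is false.

Unsatisfiable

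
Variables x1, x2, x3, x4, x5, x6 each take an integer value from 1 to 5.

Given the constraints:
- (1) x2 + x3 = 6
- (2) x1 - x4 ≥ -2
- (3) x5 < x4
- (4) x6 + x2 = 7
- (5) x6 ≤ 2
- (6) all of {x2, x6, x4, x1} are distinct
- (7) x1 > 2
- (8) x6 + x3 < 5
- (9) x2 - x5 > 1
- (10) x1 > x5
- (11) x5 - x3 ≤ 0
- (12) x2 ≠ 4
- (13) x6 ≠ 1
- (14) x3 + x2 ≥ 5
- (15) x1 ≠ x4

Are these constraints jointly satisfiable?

Satisfiable

Setting (x1, x2, x3, x4, x5, x6) = (3, 5, 1, 4, 1, 2) satisfies everything: constraint 1: x2 + x3 = 6; constraint 2: x1 - x4 = -1, and the others follow.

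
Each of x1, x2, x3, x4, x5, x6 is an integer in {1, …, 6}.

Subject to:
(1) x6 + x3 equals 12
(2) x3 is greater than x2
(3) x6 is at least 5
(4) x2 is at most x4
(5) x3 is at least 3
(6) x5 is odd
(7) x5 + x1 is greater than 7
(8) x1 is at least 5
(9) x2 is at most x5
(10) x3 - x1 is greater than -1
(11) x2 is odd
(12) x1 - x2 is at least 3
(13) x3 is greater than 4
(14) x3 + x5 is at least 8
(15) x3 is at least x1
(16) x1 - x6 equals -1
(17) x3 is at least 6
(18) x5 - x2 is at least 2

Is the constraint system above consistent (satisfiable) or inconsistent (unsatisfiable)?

One satisfying assignment is x1 = 5, x2 = 1, x3 = 6, x4 = 5, x5 = 5, x6 = 6.
For the less obvious constraints — constraint 1: x6 + x3 = 12; constraint 7: x5 + x1 = 10 — and the others hold by inspection.

Satisfiable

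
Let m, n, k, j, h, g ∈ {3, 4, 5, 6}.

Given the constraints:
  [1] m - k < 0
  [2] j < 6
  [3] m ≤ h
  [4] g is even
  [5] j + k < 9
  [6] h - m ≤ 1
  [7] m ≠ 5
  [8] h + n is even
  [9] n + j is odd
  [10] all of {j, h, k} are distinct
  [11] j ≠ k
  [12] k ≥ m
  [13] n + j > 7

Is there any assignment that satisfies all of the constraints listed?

Setting (m, n, k, j, h, g) = (3, 6, 5, 3, 4, 4) satisfies everything: constraint 1: m - k = -2; constraint 5: j + k = 8; constraint 6: h - m = 1, and the others follow.

Satisfiable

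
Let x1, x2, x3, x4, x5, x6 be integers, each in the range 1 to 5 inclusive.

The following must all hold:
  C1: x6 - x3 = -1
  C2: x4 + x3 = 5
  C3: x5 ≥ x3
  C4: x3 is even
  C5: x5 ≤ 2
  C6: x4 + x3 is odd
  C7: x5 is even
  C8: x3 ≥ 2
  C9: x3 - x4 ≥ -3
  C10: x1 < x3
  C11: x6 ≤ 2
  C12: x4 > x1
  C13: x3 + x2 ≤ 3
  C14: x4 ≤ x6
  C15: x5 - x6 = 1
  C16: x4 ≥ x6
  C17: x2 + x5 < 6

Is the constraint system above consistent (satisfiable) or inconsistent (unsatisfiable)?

Unsatisfiable

From constraints 11 and 14: x4 ≤ x6 ≤ 2. From constraints 3 and 5: x3 ≤ x5 ≤ 2. Hence x4 + x3 ≤ 4. But constraint 2 requires x4 + x3 = 5, and 5 > 4. Contradiction.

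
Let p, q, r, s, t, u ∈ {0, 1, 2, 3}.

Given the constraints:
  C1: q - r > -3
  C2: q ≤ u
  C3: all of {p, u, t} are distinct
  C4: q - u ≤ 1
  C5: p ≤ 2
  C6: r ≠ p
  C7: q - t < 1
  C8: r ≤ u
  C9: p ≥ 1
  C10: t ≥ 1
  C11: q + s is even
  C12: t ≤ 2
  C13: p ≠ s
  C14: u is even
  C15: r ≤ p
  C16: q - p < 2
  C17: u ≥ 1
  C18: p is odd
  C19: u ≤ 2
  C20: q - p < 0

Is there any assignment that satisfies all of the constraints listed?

Constraints 5, 9, 10, 12, 17, and 19 confine each of p, u, t to the 2 values {1, 2}.
Constraint 3 requires all 3 of them to be distinct, but only 2 values are available — impossible by the pigeonhole principle.

Unsatisfiable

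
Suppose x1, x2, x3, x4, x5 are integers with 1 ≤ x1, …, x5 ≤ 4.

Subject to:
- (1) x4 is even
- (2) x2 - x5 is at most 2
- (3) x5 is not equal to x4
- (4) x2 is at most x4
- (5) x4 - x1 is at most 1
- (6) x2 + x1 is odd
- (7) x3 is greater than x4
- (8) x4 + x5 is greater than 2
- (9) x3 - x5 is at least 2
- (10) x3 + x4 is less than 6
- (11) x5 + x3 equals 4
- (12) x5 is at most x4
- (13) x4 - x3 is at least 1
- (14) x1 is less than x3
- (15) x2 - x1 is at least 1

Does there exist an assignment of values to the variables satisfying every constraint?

Unsatisfiable

Constraints 2, 5, 9, 13, and 15 give x1 − x4 ≥ -1, x4 − x3 ≥ 1, x3 − x5 ≥ 2, x5 − x2 ≥ -2, x2 − x1 ≥ 1.
Adding all 5 inequalities: the left sides telescope to 0, and the right sides sum to (-1) + 1 + 2 + (-2) + 1 = 1. So 0 ≥ 1, which is false.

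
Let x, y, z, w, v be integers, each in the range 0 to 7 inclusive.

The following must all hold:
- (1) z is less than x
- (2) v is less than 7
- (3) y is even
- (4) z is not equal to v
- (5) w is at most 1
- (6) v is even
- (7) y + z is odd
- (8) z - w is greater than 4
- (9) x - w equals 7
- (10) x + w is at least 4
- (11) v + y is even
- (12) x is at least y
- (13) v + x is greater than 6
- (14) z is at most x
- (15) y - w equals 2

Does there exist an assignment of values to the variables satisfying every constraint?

Take x = 7, y = 2, z = 5, w = 0, v = 2. Then constraint 8: z - w = 5; constraint 9: x - w = 7, and every other listed constraint is also met.

Satisfiable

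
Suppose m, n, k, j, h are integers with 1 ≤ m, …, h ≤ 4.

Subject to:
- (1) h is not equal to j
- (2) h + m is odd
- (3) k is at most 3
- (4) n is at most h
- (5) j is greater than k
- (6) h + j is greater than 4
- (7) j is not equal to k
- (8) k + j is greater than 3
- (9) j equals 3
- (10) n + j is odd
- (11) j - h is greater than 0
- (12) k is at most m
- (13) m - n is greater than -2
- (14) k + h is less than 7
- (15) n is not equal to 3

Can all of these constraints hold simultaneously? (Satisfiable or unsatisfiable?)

Satisfiable

Take m = 3, n = 2, k = 2, j = 3, h = 2. Then constraint 6: h + j = 5; constraint 8: k + j = 5, and every other listed constraint is also met.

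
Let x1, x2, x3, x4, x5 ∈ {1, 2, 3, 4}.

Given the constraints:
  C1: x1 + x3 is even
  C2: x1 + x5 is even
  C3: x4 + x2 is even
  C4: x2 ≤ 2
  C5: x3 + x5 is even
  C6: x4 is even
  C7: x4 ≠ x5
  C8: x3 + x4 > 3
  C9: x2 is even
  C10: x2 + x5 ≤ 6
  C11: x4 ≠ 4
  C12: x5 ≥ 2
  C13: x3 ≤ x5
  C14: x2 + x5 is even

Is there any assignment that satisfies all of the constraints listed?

Satisfiable

One satisfying assignment is x1 = 2, x2 = 2, x3 = 4, x4 = 2, x5 = 4.
For the less obvious constraints — constraint 8: x3 + x4 = 6; constraint 10: x2 + x5 = 6 — and the others hold by inspection.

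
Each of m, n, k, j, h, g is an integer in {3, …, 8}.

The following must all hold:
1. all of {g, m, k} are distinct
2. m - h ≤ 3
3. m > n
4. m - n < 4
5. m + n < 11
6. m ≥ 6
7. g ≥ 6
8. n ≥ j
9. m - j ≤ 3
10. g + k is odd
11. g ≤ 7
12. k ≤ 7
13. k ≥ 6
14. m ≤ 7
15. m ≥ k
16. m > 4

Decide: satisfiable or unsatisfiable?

Unsatisfiable

Constraints 6, 7, 11, 12, 13, and 14 confine each of g, m, k to the 2 values {6, 7}.
Constraint 1 requires all 3 of them to be distinct, but only 2 values are available — impossible by the pigeonhole principle.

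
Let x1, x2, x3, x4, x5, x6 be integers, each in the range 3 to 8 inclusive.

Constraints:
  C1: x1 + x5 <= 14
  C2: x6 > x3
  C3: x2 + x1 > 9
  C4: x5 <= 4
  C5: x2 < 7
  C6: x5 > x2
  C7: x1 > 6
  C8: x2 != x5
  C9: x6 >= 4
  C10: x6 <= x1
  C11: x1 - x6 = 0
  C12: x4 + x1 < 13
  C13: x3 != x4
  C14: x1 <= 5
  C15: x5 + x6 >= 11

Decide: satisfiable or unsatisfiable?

Unsatisfiable

From constraint 4: x5 ≤ 4. From constraints 10 and 14: x6 ≤ x1 ≤ 5. Hence x5 + x6 ≤ 9. But constraint 15 requires x5 + x6 ≥ 11, and 11 > 9. Contradiction.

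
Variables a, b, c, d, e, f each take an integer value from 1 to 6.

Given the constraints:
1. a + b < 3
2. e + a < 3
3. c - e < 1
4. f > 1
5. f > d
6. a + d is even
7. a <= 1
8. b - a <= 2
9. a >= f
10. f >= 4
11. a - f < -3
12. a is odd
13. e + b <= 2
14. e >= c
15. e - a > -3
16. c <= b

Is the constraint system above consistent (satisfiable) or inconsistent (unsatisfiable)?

From constraints 9 and 10: a ≥ f and f ≥ 4, so a ≥ 4. From constraint 7: a ≤ 1. But 1 < 4, so no value of a works.

Unsatisfiable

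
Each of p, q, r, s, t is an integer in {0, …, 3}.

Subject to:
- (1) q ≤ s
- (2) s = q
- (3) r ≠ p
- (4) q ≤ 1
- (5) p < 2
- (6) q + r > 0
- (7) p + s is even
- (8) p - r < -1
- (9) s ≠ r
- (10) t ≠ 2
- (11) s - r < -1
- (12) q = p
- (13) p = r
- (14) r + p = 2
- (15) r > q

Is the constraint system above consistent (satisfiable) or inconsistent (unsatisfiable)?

From constraints 2, 12, and 13, s = q = p = r, so s = r. But constraint 9 says s ≠ r. Contradiction.

Unsatisfiable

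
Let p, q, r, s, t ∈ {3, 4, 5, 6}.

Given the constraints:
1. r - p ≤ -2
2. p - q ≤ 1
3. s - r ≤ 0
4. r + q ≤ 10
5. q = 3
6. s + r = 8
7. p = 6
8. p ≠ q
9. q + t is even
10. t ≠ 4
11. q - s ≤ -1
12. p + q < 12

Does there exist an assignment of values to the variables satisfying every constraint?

Unsatisfiable

Constraints 1, 2, 3, and 11 give s − q ≥ 1, q − p ≥ -1, p − r ≥ 2, r − s ≥ 0.
Adding all 4 inequalities: the left sides telescope to 0, and the right sides sum to 1 + (-1) + 2 + 0 = 2. So 0 ≥ 2, which is false.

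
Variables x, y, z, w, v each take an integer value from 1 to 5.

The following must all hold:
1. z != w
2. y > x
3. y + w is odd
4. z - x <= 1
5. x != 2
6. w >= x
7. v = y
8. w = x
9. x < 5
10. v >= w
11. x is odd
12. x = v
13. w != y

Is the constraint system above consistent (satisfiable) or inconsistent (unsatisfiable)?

From constraints 7, 8, and 12, w = x = v = y, so w = y. But constraint 13 says w ≠ y. Contradiction.

Unsatisfiable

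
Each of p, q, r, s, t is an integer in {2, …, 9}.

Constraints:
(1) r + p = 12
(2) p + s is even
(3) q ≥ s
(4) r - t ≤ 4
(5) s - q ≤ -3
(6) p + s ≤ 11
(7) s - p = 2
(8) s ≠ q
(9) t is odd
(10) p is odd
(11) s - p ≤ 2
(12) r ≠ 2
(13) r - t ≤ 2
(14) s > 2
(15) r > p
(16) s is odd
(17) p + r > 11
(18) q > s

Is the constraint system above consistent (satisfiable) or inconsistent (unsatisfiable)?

Satisfiable

One satisfying assignment is p = 3, q = 9, r = 9, s = 5, t = 7.
For the less obvious constraints — constraint 1: r + p = 12; constraint 4: r - t = 2 — and the others hold by inspection.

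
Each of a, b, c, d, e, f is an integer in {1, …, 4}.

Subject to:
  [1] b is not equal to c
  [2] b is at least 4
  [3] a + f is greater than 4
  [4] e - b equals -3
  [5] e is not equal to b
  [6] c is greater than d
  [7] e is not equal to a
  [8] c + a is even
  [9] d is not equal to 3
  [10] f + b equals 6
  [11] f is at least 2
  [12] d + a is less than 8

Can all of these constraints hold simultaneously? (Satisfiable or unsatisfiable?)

The assignment a = 3, b = 4, c = 3, d = 2, e = 1, f = 2 works:
  constraint 3 holds since a + f = 5.
  constraint 4 holds since e - b = -3.
  constraint 10 holds since f + b = 6.
The rest check out directly.

Satisfiable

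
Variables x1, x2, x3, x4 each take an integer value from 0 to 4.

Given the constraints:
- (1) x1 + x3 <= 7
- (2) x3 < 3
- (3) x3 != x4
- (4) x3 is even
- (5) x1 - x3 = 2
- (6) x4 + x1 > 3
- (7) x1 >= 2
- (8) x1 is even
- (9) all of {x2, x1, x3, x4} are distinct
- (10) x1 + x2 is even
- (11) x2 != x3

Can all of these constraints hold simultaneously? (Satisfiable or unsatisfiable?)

Setting (x1, x2, x3, x4) = (4, 0, 2, 1) satisfies everything: constraint 1: x1 + x3 = 6; constraint 5: x1 - x3 = 2, and the others follow.

Satisfiable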